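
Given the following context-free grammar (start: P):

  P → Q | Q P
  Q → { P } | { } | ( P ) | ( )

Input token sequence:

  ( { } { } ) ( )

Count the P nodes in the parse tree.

[P [Q ( [P [Q { }] [P [Q { }]]] )] [P [Q ( )]]]

4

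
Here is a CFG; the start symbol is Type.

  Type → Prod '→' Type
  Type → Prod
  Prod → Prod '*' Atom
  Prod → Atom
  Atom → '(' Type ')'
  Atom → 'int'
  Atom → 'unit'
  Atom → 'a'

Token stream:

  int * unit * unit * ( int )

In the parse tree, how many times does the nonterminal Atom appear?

[Type [Prod [Prod [Prod [Prod [Atom int]] * [Atom unit]] * [Atom unit]] * [Atom ( [Type [Prod [Atom int]]] )]]]

5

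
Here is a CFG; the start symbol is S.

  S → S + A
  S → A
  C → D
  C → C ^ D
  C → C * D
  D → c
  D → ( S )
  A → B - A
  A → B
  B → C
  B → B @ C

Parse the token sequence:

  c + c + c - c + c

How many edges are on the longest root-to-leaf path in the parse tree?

[S [S [S [S [A [B [C [D c]]]]] + [A [B [C [D c]]]]] + [A [B [C [D c]]] - [A [B [C [D c]]]]]] + [A [B [C [D c]]]]]

8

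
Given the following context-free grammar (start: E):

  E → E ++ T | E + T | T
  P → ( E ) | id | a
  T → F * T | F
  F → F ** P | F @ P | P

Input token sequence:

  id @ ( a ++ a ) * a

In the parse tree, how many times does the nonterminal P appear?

5

[E [T [F [F [P id]] @ [P ( [E [E [T [F [P a]]]] ++ [T [F [P a]]]] )]] * [T [F [P a]]]]]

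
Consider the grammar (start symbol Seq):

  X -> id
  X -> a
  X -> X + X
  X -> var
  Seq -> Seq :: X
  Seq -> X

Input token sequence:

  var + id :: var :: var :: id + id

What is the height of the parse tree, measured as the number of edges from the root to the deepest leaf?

[Seq [Seq [Seq [Seq [X [X var] + [X id]]] :: [X var]] :: [X var]] :: [X [X id] + [X id]]]

6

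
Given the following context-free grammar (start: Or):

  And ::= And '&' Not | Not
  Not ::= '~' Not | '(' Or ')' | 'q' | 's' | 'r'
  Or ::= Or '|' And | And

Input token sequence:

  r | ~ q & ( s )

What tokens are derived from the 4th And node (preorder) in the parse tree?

[Or [Or [And [Not r]]] | [And [And [Not ~ [Not q]]] & [Not ( [Or [And [Not s]]] )]]]

s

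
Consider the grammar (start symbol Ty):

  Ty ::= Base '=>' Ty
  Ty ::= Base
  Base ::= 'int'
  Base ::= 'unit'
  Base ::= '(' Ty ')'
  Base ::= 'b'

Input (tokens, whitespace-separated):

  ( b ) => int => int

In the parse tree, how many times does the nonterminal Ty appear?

4

[Ty [Base ( [Ty [Base b]] )] => [Ty [Base int] => [Ty [Base int]]]]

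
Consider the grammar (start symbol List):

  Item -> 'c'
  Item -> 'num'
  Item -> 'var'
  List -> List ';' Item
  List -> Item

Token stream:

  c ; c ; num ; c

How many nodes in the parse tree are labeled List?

[List [List [List [List [Item c]] ; [Item c]] ; [Item num]] ; [Item c]]

4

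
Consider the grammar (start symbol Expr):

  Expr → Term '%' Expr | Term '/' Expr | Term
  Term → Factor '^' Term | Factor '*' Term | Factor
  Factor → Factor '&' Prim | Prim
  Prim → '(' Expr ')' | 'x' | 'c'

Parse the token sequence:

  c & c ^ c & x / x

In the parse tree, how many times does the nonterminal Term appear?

[Expr [Term [Factor [Factor [Prim c]] & [Prim c]] ^ [Term [Factor [Factor [Prim c]] & [Prim x]]]] / [Expr [Term [Factor [Prim x]]]]]

3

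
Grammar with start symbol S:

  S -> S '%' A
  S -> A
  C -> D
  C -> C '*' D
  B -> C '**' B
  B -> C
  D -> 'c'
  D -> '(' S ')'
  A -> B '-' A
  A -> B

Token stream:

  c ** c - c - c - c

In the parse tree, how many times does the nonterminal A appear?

[S [A [B [C [D c]] ** [B [C [D c]]]] - [A [B [C [D c]]] - [A [B [C [D c]]] - [A [B [C [D c]]]]]]]]

4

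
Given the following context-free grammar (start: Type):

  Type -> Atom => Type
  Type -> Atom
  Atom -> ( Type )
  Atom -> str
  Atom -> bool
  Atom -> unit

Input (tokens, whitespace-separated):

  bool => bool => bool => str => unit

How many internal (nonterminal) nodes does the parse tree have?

10

[Type [Atom bool] => [Type [Atom bool] => [Type [Atom bool] => [Type [Atom str] => [Type [Atom unit]]]]]]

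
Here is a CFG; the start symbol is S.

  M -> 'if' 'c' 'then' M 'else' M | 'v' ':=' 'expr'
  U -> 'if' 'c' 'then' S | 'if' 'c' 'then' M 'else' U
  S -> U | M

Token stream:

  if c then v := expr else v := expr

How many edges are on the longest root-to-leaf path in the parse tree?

3

[S [M if c then [M v := expr] else [M v := expr]]]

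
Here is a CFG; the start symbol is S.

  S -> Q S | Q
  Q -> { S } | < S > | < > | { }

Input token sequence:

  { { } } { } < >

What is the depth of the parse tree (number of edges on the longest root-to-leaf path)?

[S [Q { [S [Q { }]] }] [S [Q { }] [S [Q < >]]]]

4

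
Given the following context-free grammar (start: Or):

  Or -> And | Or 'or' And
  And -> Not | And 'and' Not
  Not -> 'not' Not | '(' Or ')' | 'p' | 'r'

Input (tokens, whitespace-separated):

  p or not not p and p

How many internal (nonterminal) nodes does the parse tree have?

10

[Or [Or [And [Not p]]] or [And [And [Not not [Not not [Not p]]]] and [Not p]]]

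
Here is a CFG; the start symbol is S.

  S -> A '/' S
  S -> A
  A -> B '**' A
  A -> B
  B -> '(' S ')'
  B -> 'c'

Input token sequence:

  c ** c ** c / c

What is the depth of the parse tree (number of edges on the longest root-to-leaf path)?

5

[S [A [B c] ** [A [B c] ** [A [B c]]]] / [S [A [B c]]]]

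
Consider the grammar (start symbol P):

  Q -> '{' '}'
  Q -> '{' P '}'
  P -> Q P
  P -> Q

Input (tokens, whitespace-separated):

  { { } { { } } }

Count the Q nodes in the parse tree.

4

[P [Q { [P [Q { }] [P [Q { [P [Q { }]] }]]] }]]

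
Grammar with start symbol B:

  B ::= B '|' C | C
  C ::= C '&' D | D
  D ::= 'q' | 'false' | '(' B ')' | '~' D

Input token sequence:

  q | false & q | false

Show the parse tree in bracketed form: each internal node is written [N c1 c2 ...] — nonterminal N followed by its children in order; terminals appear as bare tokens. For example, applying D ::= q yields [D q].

[B [B [B [C [D q]]] | [C [C [D false]] & [D q]]] | [C [D false]]]

B
B | C
B | C | C
C | C | C
D | C | C
q | C | C
q | C & D | C
q | D & D | C
q | false & D | C
q | false & q | C
q | false & q | D
q | false & q | false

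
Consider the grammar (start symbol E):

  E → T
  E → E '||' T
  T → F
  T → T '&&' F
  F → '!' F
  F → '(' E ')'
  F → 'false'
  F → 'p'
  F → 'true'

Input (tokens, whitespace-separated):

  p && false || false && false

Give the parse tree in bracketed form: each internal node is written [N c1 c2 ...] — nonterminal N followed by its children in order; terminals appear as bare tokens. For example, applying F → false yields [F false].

[E [E [T [T [F p]] && [F false]]] || [T [T [F false]] && [F false]]]

E
E || T
T || T
T && F || T
F && F || T
p && F || T
p && false || T
p && false || T && F
p && false || F && F
p && false || false && F
p && false || false && false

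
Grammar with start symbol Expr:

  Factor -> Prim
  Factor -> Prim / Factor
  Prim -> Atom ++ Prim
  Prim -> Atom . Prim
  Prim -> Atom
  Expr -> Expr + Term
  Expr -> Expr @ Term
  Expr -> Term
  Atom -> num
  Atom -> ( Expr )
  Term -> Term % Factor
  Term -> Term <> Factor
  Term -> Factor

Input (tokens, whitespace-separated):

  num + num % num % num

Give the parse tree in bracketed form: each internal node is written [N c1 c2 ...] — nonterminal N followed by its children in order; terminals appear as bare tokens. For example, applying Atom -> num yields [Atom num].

[Expr [Expr [Term [Factor [Prim [Atom num]]]]] + [Term [Term [Term [Factor [Prim [Atom num]]]] % [Factor [Prim [Atom num]]]] % [Factor [Prim [Atom num]]]]]

Expr
Expr + Term
Term + Term
Factor + Term
Prim + Term
Atom + Term
num + Term
num + Term % Factor
num + Term % Factor % Factor
num + Factor % Factor % Factor
num + Prim % Factor % Factor
num + Atom % Factor % Factor
num + num % Factor % Factor
num + num % Prim % Factor
num + num % Atom % Factor
num + num % num % Factor
num + num % num % Prim
num + num % num % Atom
num + num % num % num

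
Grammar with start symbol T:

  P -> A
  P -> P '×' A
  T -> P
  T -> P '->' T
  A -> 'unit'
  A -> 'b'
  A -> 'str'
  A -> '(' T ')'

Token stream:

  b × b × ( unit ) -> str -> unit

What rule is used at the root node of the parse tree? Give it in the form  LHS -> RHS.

T -> P '->' T

[T [P [P [P [A b]] × [A b]] × [A ( [T [P [A unit]]] )]] -> [T [P [A str]] -> [T [P [A unit]]]]]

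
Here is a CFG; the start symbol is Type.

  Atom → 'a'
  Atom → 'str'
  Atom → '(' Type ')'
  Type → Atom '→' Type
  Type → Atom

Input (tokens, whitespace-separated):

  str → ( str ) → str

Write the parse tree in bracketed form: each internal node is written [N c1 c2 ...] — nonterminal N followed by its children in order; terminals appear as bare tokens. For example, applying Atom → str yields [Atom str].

[Type [Atom str] → [Type [Atom ( [Type [Atom str]] )] → [Type [Atom str]]]]

Type
Atom → Type
str → Type
str → Atom → Type
str → ( Type ) → Type
str → ( Atom ) → Type
str → ( str ) → Type
str → ( str ) → Atom
str → ( str ) → str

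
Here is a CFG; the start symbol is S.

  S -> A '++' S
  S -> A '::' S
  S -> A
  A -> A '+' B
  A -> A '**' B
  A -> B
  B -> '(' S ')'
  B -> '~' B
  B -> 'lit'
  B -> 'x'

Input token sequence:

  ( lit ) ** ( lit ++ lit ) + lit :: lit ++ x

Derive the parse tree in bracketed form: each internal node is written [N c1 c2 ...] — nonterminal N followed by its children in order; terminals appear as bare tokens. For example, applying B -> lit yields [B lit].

[S [A [A [A [B ( [S [A [B lit]]] )]] ** [B ( [S [A [B lit]] ++ [S [A [B lit]]]] )]] + [B lit]] :: [S [A [B lit]] ++ [S [A [B x]]]]]

S
A :: S
A + B :: S
A ** B + B :: S
B ** B + B :: S
( S ) ** B + B :: S
( A ) ** B + B :: S
( B ) ** B + B :: S
( lit ) ** B + B :: S
( lit ) ** ( S ) + B :: S
( lit ) ** ( A ++ S ) + B :: S
( lit ) ** ( B ++ S ) + B :: S
( lit ) ** ( lit ++ S ) + B :: S
( lit ) ** ( lit ++ A ) + B :: S
( lit ) ** ( lit ++ B ) + B :: S
( lit ) ** ( lit ++ lit ) + B :: S
( lit ) ** ( lit ++ lit ) + lit :: S
( lit ) ** ( lit ++ lit ) + lit :: A ++ S
( lit ) ** ( lit ++ lit ) + lit :: B ++ S
( lit ) ** ( lit ++ lit ) + lit :: lit ++ S
( lit ) ** ( lit ++ lit ) + lit :: lit ++ A
( lit ) ** ( lit ++ lit ) + lit :: lit ++ B
( lit ) ** ( lit ++ lit ) + lit :: lit ++ x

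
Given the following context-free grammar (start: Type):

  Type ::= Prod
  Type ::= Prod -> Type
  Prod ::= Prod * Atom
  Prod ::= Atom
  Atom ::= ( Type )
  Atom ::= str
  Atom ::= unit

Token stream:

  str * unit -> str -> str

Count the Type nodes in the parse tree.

[Type [Prod [Prod [Atom str]] * [Atom unit]] -> [Type [Prod [Atom str]] -> [Type [Prod [Atom str]]]]]

3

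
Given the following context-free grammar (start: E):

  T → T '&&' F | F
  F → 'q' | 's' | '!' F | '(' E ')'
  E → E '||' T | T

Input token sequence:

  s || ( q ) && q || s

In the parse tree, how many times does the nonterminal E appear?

4

[E [E [E [T [F s]]] || [T [T [F ( [E [T [F q]]] )]] && [F q]]] || [T [F s]]]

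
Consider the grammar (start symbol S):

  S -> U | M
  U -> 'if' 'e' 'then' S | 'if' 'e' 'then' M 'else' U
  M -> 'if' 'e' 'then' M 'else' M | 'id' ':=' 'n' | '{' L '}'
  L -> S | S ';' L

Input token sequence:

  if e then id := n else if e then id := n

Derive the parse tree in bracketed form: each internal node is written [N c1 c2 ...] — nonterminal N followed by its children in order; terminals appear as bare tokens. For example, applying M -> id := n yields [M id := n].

S
U
if e then M else U
if e then id := n else U
if e then id := n else if e then S
if e then id := n else if e then M
if e then id := n else if e then id := n

[S [U if e then [M id := n] else [U if e then [S [M id := n]]]]]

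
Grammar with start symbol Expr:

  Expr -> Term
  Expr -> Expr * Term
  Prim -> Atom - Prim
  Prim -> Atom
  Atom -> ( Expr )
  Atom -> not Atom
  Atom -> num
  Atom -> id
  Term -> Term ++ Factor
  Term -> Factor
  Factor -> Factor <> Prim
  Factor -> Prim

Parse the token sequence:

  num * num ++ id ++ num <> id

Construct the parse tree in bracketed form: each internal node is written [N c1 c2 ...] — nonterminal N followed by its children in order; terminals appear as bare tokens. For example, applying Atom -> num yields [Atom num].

Expr
Expr * Term
Term * Term
Factor * Term
Prim * Term
Atom * Term
num * Term
num * Term ++ Factor
num * Term ++ Factor ++ Factor
num * Factor ++ Factor ++ Factor
num * Prim ++ Factor ++ Factor
num * Atom ++ Factor ++ Factor
num * num ++ Factor ++ Factor
num * num ++ Prim ++ Factor
num * num ++ Atom ++ Factor
num * num ++ id ++ Factor
num * num ++ id ++ Factor <> Prim
num * num ++ id ++ Prim <> Prim
num * num ++ id ++ Atom <> Prim
num * num ++ id ++ num <> Prim
num * num ++ id ++ num <> Atom
num * num ++ id ++ num <> id

[Expr [Expr [Term [Factor [Prim [Atom num]]]]] * [Term [Term [Term [Factor [Prim [Atom num]]]] ++ [Factor [Prim [Atom id]]]] ++ [Factor [Factor [Prim [Atom num]]] <> [Prim [Atom id]]]]]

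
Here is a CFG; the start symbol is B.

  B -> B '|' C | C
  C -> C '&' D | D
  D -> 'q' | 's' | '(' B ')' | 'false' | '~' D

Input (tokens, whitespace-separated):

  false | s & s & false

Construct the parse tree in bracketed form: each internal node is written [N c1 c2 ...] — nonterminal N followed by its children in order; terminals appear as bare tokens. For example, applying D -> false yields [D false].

B
B | C
C | C
D | C
false | C
false | C & D
false | C & D & D
false | D & D & D
false | s & D & D
false | s & s & D
false | s & s & false

[B [B [C [D false]]] | [C [C [C [D s]] & [D s]] & [D false]]]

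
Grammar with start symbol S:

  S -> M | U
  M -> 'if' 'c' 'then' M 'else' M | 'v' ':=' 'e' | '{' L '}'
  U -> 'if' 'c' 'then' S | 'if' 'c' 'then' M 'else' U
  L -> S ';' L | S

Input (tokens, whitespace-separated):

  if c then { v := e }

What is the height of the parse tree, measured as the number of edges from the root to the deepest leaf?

[S [U if c then [S [M { [L [S [M v := e]]] }]]]]

7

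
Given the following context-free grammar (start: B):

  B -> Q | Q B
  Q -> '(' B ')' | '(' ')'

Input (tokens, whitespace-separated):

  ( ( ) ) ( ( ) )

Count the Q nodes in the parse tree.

[B [Q ( [B [Q ( )]] )] [B [Q ( [B [Q ( )]] )]]]

4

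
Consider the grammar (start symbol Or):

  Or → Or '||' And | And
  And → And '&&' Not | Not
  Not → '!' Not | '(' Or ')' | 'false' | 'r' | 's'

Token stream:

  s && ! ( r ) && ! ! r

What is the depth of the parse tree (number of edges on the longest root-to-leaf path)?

8

[Or [And [And [And [Not s]] && [Not ! [Not ( [Or [And [Not r]]] )]]] && [Not ! [Not ! [Not r]]]]]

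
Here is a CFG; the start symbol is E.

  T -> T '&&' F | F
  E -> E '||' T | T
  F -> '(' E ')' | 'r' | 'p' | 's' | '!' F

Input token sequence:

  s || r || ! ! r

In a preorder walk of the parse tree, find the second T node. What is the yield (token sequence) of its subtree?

r

[E [E [E [T [F s]]] || [T [F r]]] || [T [F ! [F ! [F r]]]]]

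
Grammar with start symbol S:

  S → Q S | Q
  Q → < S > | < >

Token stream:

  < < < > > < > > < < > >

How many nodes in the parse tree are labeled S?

6

[S [Q < [S [Q < [S [Q < >]] >] [S [Q < >]]] >] [S [Q < [S [Q < >]] >]]]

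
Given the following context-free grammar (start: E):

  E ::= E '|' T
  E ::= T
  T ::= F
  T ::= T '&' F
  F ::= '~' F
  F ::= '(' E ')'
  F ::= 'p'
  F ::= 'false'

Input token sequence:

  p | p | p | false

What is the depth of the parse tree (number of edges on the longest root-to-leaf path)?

[E [E [E [E [T [F p]]] | [T [F p]]] | [T [F p]]] | [T [F false]]]

6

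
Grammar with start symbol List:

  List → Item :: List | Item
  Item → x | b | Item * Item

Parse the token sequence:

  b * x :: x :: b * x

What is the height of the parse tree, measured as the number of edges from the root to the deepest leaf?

[List [Item [Item b] * [Item x]] :: [List [Item x] :: [List [Item [Item b] * [Item x]]]]]

5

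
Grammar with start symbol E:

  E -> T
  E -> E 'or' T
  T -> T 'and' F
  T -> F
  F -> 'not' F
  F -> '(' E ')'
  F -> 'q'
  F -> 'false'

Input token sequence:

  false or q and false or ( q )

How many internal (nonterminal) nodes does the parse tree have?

[E [E [E [T [F false]]] or [T [T [F q]] and [F false]]] or [T [F ( [E [T [F q]]] )]]]

14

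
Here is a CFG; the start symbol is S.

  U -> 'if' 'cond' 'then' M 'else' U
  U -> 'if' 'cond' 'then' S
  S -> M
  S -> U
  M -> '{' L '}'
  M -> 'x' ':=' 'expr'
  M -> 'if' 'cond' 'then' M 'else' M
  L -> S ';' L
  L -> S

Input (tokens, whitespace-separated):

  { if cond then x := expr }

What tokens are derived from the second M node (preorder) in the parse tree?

x := expr

[S [M { [L [S [U if cond then [S [M x := expr]]]]] }]]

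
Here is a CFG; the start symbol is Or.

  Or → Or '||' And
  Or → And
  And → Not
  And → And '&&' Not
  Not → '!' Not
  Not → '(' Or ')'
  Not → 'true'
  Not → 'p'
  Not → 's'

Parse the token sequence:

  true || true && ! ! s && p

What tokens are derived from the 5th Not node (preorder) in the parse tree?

[Or [Or [And [Not true]]] || [And [And [And [Not true]] && [Not ! [Not ! [Not s]]]] && [Not p]]]

s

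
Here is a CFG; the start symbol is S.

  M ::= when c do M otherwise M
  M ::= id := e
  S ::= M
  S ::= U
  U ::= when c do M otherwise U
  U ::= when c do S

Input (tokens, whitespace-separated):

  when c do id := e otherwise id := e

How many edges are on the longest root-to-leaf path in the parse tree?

[S [M when c do [M id := e] otherwise [M id := e]]]

3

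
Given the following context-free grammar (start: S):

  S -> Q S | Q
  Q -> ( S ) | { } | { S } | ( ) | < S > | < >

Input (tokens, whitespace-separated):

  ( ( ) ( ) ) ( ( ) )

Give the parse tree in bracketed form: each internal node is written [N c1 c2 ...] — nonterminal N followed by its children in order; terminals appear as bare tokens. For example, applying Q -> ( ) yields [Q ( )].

S
Q S
( S ) S
( Q S ) S
( ( ) S ) S
( ( ) Q ) S
( ( ) ( ) ) S
( ( ) ( ) ) Q
( ( ) ( ) ) ( S )
( ( ) ( ) ) ( Q )
( ( ) ( ) ) ( ( ) )

[S [Q ( [S [Q ( )] [S [Q ( )]]] )] [S [Q ( [S [Q ( )]] )]]]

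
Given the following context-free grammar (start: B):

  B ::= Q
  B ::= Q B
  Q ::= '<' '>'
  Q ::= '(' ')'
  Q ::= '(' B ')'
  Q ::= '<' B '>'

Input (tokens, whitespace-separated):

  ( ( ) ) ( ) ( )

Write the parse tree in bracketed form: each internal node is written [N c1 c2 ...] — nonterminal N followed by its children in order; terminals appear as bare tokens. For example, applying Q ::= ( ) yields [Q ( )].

[B [Q ( [B [Q ( )]] )] [B [Q ( )] [B [Q ( )]]]]

B
Q B
( B ) B
( Q ) B
( ( ) ) B
( ( ) ) Q B
( ( ) ) ( ) B
( ( ) ) ( ) Q
( ( ) ) ( ) ( )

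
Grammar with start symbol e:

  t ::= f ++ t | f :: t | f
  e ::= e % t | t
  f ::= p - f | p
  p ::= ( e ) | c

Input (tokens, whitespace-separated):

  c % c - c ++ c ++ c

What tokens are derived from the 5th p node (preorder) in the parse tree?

[e [e [t [f [p c]]]] % [t [f [p c] - [f [p c]]] ++ [t [f [p c]] ++ [t [f [p c]]]]]]

c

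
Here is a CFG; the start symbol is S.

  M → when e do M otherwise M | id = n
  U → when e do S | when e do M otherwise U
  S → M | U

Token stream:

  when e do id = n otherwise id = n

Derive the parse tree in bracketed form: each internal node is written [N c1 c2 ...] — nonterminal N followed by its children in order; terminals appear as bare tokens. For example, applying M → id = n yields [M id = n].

[S [M when e do [M id = n] otherwise [M id = n]]]

S
M
when e do M otherwise M
when e do id = n otherwise M
when e do id = n otherwise id = n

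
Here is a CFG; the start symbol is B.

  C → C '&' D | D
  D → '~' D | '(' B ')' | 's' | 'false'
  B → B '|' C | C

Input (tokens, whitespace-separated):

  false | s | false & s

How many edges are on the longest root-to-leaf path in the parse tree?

5

[B [B [B [C [D false]]] | [C [D s]]] | [C [C [D false]] & [D s]]]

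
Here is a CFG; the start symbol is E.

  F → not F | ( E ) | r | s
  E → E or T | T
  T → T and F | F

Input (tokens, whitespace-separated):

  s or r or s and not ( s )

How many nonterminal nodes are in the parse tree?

15

[E [E [E [T [F s]]] or [T [F r]]] or [T [T [F s]] and [F not [F ( [E [T [F s]]] )]]]]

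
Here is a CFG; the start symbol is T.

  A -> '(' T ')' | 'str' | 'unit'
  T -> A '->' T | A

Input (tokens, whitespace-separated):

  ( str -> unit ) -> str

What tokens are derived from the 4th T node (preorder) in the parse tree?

str

[T [A ( [T [A str] -> [T [A unit]]] )] -> [T [A str]]]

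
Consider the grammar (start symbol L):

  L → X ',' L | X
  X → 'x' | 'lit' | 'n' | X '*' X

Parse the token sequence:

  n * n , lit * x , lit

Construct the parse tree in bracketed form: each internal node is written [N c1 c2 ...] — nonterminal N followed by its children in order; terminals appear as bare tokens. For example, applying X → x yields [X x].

[L [X [X n] * [X n]] , [L [X [X lit] * [X x]] , [L [X lit]]]]

L
X , L
X * X , L
n * X , L
n * n , L
n * n , X , L
n * n , X * X , L
n * n , lit * X , L
n * n , lit * x , L
n * n , lit * x , X
n * n , lit * x , lit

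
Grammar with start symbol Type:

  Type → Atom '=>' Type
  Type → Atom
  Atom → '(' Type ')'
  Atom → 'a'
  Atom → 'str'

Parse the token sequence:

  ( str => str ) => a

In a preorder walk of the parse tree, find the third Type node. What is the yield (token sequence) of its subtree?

str

[Type [Atom ( [Type [Atom str] => [Type [Atom str]]] )] => [Type [Atom a]]]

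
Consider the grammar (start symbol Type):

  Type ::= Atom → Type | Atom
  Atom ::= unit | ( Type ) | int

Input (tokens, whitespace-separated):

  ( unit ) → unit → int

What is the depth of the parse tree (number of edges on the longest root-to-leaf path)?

[Type [Atom ( [Type [Atom unit]] )] → [Type [Atom unit] → [Type [Atom int]]]]

4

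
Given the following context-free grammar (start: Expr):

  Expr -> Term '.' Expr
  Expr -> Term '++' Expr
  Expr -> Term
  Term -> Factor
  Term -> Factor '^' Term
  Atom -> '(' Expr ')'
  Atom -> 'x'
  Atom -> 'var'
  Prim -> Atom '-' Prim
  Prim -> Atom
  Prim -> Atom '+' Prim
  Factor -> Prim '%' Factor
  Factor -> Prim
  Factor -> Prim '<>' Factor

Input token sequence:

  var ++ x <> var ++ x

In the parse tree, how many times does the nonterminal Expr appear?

[Expr [Term [Factor [Prim [Atom var]]]] ++ [Expr [Term [Factor [Prim [Atom x]] <> [Factor [Prim [Atom var]]]]] ++ [Expr [Term [Factor [Prim [Atom x]]]]]]]

3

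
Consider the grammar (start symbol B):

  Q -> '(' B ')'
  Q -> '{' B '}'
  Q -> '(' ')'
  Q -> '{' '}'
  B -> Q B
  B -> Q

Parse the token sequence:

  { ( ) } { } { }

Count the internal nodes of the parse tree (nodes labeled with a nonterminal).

[B [Q { [B [Q ( )]] }] [B [Q { }] [B [Q { }]]]]

8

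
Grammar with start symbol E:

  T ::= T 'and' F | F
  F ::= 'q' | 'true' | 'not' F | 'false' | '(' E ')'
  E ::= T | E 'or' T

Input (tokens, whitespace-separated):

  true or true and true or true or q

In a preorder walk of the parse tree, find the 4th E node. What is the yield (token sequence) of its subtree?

[E [E [E [E [T [F true]]] or [T [T [F true]] and [F true]]] or [T [F true]]] or [T [F q]]]

true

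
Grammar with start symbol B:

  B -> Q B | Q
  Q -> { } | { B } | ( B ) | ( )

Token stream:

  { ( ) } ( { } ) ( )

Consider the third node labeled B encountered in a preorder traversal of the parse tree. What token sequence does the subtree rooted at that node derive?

( { } ) ( )

[B [Q { [B [Q ( )]] }] [B [Q ( [B [Q { }]] )] [B [Q ( )]]]]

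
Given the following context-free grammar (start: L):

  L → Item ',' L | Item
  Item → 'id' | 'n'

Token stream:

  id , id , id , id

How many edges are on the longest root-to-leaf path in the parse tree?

5

[L [Item id] , [L [Item id] , [L [Item id] , [L [Item id]]]]]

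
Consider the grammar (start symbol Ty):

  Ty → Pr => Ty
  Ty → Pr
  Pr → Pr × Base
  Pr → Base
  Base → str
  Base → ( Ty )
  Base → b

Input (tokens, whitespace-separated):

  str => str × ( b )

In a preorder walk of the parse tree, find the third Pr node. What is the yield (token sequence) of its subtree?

[Ty [Pr [Base str]] => [Ty [Pr [Pr [Base str]] × [Base ( [Ty [Pr [Base b]]] )]]]]

str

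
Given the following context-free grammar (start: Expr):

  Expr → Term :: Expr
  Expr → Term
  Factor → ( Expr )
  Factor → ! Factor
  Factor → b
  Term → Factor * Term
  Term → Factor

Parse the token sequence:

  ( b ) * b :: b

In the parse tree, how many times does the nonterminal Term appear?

4

[Expr [Term [Factor ( [Expr [Term [Factor b]]] )] * [Term [Factor b]]] :: [Expr [Term [Factor b]]]]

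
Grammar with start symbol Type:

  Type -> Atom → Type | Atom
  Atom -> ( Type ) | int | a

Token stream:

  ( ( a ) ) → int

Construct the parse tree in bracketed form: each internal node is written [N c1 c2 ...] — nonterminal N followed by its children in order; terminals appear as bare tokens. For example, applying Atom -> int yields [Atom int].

[Type [Atom ( [Type [Atom ( [Type [Atom a]] )]] )] → [Type [Atom int]]]

Type
Atom → Type
( Type ) → Type
( Atom ) → Type
( ( Type ) ) → Type
( ( Atom ) ) → Type
( ( a ) ) → Type
( ( a ) ) → Atom
( ( a ) ) → int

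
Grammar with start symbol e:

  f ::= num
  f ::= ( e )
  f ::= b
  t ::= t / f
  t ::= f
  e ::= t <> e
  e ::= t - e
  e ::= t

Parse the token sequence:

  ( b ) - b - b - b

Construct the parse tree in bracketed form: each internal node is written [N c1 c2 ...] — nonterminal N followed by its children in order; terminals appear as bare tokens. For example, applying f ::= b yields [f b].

e
t - e
f - e
( e ) - e
( t ) - e
( f ) - e
( b ) - e
( b ) - t - e
( b ) - f - e
( b ) - b - e
( b ) - b - t - e
( b ) - b - f - e
( b ) - b - b - e
( b ) - b - b - t
( b ) - b - b - f
( b ) - b - b - b

[e [t [f ( [e [t [f b]]] )]] - [e [t [f b]] - [e [t [f b]] - [e [t [f b]]]]]]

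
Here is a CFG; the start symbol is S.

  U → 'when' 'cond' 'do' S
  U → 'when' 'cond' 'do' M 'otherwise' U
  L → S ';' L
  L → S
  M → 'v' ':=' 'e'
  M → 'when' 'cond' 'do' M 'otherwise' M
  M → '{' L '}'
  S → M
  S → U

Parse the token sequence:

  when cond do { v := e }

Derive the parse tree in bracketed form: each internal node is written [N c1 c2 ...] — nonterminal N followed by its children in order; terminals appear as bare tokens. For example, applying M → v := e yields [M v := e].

[S [U when cond do [S [M { [L [S [M v := e]]] }]]]]

S
U
when cond do S
when cond do M
when cond do { L }
when cond do { S }
when cond do { M }
when cond do { v := e }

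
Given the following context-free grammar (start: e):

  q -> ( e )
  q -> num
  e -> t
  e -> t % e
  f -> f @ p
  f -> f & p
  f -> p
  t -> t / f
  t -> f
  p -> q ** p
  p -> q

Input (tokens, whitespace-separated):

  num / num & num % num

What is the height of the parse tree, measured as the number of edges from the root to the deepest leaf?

6

[e [t [t [f [p [q num]]]] / [f [f [p [q num]]] & [p [q num]]]] % [e [t [f [p [q num]]]]]]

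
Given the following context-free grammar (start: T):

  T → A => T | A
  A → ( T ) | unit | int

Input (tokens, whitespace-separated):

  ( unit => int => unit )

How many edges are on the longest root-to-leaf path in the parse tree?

[T [A ( [T [A unit] => [T [A int] => [T [A unit]]]] )]]

6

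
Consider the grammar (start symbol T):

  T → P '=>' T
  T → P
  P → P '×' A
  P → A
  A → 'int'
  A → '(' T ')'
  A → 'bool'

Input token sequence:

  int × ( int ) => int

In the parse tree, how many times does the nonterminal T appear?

3

[T [P [P [A int]] × [A ( [T [P [A int]]] )]] => [T [P [A int]]]]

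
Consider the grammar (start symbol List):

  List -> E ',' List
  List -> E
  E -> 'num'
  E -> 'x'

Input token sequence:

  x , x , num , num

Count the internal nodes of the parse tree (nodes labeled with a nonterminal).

[List [E x] , [List [E x] , [List [E num] , [List [E num]]]]]

8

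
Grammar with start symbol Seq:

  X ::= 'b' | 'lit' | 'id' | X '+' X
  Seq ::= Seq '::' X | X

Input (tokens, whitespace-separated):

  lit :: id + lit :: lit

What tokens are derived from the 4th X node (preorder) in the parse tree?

[Seq [Seq [Seq [X lit]] :: [X [X id] + [X lit]]] :: [X lit]]

lit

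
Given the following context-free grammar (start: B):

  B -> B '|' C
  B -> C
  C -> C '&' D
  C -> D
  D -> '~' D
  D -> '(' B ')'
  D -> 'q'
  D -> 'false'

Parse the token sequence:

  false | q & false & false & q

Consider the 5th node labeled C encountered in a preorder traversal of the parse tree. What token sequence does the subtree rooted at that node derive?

[B [B [C [D false]]] | [C [C [C [C [D q]] & [D false]] & [D false]] & [D q]]]

q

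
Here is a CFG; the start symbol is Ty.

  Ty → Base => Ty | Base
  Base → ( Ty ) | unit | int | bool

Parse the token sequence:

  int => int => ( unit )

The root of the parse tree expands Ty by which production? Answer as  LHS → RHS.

[Ty [Base int] => [Ty [Base int] => [Ty [Base ( [Ty [Base unit]] )]]]]

Ty → Base => Ty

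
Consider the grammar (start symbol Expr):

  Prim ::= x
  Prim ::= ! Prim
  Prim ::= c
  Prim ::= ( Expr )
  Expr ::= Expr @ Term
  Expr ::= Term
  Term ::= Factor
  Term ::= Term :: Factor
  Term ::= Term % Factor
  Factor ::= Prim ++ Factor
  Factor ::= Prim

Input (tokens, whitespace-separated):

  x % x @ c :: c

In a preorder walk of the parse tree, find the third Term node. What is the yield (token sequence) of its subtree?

c :: c

[Expr [Expr [Term [Term [Factor [Prim x]]] % [Factor [Prim x]]]] @ [Term [Term [Factor [Prim c]]] :: [Factor [Prim c]]]]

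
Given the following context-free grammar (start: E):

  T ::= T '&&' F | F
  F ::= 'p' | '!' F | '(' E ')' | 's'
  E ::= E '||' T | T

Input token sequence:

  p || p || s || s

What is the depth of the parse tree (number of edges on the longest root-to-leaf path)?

6

[E [E [E [E [T [F p]]] || [T [F p]]] || [T [F s]]] || [T [F s]]]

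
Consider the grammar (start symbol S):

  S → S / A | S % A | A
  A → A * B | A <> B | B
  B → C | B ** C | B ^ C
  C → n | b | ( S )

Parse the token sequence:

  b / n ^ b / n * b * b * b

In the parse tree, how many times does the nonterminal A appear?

[S [S [S [A [B [C b]]]] / [A [B [B [C n]] ^ [C b]]]] / [A [A [A [A [B [C n]]] * [B [C b]]] * [B [C b]]] * [B [C b]]]]

6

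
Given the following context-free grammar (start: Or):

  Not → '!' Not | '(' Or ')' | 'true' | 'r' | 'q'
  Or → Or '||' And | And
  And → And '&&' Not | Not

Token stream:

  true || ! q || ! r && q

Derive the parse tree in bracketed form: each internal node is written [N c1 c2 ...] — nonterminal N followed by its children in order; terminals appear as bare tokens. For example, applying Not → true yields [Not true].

Or
Or || And
Or || And || And
And || And || And
Not || And || And
true || And || And
true || Not || And
true || ! Not || And
true || ! q || And
true || ! q || And && Not
true || ! q || Not && Not
true || ! q || ! Not && Not
true || ! q || ! r && Not
true || ! q || ! r && q

[Or [Or [Or [And [Not true]]] || [And [Not ! [Not q]]]] || [And [And [Not ! [Not r]]] && [Not q]]]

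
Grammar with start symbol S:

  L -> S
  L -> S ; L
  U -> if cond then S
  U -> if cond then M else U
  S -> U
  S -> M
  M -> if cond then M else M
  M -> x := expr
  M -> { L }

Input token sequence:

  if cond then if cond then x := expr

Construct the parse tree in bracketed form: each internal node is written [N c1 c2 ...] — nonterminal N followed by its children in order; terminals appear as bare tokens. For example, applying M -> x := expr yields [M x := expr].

S
U
if cond then S
if cond then U
if cond then if cond then S
if cond then if cond then M
if cond then if cond then x := expr

[S [U if cond then [S [U if cond then [S [M x := expr]]]]]]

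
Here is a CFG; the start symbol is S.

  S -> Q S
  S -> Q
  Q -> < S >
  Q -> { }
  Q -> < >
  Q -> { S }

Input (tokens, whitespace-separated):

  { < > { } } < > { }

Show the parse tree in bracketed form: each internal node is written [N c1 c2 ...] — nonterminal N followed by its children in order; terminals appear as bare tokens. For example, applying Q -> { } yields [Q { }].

S
Q S
{ S } S
{ Q S } S
{ < > S } S
{ < > Q } S
{ < > { } } S
{ < > { } } Q S
{ < > { } } < > S
{ < > { } } < > Q
{ < > { } } < > { }

[S [Q { [S [Q < >] [S [Q { }]]] }] [S [Q < >] [S [Q { }]]]]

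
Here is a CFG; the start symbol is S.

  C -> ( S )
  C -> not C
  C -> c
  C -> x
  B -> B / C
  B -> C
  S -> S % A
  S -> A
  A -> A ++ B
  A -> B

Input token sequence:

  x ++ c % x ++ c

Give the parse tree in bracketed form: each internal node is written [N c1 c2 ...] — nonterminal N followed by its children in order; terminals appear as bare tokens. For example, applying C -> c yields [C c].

S
S % A
A % A
A ++ B % A
B ++ B % A
C ++ B % A
x ++ B % A
x ++ C % A
x ++ c % A
x ++ c % A ++ B
x ++ c % B ++ B
x ++ c % C ++ B
x ++ c % x ++ B
x ++ c % x ++ C
x ++ c % x ++ c

[S [S [A [A [B [C x]]] ++ [B [C c]]]] % [A [A [B [C x]]] ++ [B [C c]]]]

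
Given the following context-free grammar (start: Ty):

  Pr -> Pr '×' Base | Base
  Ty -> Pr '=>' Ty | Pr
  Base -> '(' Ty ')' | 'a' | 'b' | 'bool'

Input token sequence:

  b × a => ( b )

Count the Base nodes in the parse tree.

4

[Ty [Pr [Pr [Base b]] × [Base a]] => [Ty [Pr [Base ( [Ty [Pr [Base b]]] )]]]]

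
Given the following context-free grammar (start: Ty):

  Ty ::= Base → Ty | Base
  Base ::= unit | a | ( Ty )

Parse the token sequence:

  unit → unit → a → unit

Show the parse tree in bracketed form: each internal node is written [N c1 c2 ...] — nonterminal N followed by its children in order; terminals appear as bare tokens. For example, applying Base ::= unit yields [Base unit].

Ty
Base → Ty
unit → Ty
unit → Base → Ty
unit → unit → Ty
unit → unit → Base → Ty
unit → unit → a → Ty
unit → unit → a → Base
unit → unit → a → unit

[Ty [Base unit] → [Ty [Base unit] → [Ty [Base a] → [Ty [Base unit]]]]]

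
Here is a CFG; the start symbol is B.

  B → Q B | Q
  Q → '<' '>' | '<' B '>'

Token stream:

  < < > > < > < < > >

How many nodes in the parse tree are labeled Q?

[B [Q < [B [Q < >]] >] [B [Q < >] [B [Q < [B [Q < >]] >]]]]

5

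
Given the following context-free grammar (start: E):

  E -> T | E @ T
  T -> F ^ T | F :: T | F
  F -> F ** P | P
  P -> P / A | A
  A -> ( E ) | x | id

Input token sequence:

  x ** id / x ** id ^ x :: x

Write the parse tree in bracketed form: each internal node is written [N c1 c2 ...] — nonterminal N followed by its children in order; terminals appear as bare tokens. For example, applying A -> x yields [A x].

[E [T [F [F [F [P [A x]]] ** [P [P [A id]] / [A x]]] ** [P [A id]]] ^ [T [F [P [A x]]] :: [T [F [P [A x]]]]]]]

E
T
F ^ T
F ** P ^ T
F ** P ** P ^ T
P ** P ** P ^ T
A ** P ** P ^ T
x ** P ** P ^ T
x ** P / A ** P ^ T
x ** A / A ** P ^ T
x ** id / A ** P ^ T
x ** id / x ** P ^ T
x ** id / x ** A ^ T
x ** id / x ** id ^ T
x ** id / x ** id ^ F :: T
x ** id / x ** id ^ P :: T
x ** id / x ** id ^ A :: T
x ** id / x ** id ^ x :: T
x ** id / x ** id ^ x :: F
x ** id / x ** id ^ x :: P
x ** id / x ** id ^ x :: A
x ** id / x ** id ^ x :: x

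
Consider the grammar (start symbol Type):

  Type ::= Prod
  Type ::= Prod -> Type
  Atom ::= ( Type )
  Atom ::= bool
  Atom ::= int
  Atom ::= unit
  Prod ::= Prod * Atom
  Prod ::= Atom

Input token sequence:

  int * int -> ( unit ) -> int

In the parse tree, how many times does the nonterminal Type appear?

[Type [Prod [Prod [Atom int]] * [Atom int]] -> [Type [Prod [Atom ( [Type [Prod [Atom unit]]] )]] -> [Type [Prod [Atom int]]]]]

4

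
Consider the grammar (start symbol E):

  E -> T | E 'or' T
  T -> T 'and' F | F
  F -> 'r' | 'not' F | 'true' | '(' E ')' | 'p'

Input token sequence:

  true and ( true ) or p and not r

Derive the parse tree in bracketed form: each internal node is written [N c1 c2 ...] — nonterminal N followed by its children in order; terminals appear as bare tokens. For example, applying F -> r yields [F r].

E
E or T
T or T
T and F or T
F and F or T
true and F or T
true and ( E ) or T
true and ( T ) or T
true and ( F ) or T
true and ( true ) or T
true and ( true ) or T and F
true and ( true ) or F and F
true and ( true ) or p and F
true and ( true ) or p and not F
true and ( true ) or p and not r

[E [E [T [T [F true]] and [F ( [E [T [F true]]] )]]] or [T [T [F p]] and [F not [F r]]]]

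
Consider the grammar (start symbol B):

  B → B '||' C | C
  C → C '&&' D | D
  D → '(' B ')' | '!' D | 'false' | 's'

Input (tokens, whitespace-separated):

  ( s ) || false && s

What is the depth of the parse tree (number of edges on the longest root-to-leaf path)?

7

[B [B [C [D ( [B [C [D s]]] )]]] || [C [C [D false]] && [D s]]]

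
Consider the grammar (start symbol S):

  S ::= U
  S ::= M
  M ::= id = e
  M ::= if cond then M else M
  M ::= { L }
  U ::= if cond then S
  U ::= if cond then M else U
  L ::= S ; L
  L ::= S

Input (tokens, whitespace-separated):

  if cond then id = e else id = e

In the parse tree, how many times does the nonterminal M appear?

[S [M if cond then [M id = e] else [M id = e]]]

3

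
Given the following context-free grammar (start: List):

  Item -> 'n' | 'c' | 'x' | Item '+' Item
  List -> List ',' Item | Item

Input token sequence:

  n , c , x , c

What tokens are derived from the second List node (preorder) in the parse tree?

n , c , x

[List [List [List [List [Item n]] , [Item c]] , [Item x]] , [Item c]]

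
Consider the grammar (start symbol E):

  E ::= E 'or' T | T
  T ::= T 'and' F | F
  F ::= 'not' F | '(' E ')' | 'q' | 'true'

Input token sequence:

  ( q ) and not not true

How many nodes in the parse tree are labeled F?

[E [T [T [F ( [E [T [F q]]] )]] and [F not [F not [F true]]]]]

5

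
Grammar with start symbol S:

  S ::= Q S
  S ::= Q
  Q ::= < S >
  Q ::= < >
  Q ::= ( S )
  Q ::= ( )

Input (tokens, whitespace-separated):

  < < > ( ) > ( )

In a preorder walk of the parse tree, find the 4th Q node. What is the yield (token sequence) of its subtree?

( )

[S [Q < [S [Q < >] [S [Q ( )]]] >] [S [Q ( )]]]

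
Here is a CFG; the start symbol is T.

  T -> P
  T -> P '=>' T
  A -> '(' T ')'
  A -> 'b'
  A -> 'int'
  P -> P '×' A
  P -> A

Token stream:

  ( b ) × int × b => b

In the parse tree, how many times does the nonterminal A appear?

[T [P [P [P [A ( [T [P [A b]]] )]] × [A int]] × [A b]] => [T [P [A b]]]]

5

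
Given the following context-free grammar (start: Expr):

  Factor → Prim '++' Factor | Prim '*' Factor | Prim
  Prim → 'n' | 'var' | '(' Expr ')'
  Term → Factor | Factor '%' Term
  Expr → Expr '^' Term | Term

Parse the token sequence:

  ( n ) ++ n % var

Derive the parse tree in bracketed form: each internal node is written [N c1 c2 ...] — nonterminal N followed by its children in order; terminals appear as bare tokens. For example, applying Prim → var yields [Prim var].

[Expr [Term [Factor [Prim ( [Expr [Term [Factor [Prim n]]]] )] ++ [Factor [Prim n]]] % [Term [Factor [Prim var]]]]]

Expr
Term
Factor % Term
Prim ++ Factor % Term
( Expr ) ++ Factor % Term
( Term ) ++ Factor % Term
( Factor ) ++ Factor % Term
( Prim ) ++ Factor % Term
( n ) ++ Factor % Term
( n ) ++ Prim % Term
( n ) ++ n % Term
( n ) ++ n % Factor
( n ) ++ n % Prim
( n ) ++ n % var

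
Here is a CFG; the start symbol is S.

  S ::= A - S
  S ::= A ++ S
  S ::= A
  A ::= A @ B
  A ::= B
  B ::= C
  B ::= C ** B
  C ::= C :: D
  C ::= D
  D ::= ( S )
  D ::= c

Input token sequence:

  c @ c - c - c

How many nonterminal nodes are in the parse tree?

[S [A [A [B [C [D c]]]] @ [B [C [D c]]]] - [S [A [B [C [D c]]]] - [S [A [B [C [D c]]]]]]]

19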